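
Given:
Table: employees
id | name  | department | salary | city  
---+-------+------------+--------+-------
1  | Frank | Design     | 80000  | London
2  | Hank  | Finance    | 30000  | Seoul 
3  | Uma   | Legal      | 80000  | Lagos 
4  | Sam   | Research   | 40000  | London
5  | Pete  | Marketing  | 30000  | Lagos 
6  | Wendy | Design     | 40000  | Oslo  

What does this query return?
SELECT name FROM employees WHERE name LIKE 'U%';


LIKE 'U%' matches names starting with 'U'
Matching: 1

1 rows:
Uma


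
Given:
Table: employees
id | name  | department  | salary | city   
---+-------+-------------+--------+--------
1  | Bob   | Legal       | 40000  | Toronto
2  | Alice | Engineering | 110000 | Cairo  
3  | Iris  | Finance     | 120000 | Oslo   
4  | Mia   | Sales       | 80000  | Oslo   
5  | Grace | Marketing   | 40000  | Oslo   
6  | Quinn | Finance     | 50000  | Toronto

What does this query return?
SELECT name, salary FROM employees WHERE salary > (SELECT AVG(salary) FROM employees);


Subquery: AVG(salary) = 73333.33
Filtering: salary > 73333.33
  Alice (110000) -> MATCH
  Iris (120000) -> MATCH
  Mia (80000) -> MATCH


3 rows:
Alice, 110000
Iris, 120000
Mia, 80000


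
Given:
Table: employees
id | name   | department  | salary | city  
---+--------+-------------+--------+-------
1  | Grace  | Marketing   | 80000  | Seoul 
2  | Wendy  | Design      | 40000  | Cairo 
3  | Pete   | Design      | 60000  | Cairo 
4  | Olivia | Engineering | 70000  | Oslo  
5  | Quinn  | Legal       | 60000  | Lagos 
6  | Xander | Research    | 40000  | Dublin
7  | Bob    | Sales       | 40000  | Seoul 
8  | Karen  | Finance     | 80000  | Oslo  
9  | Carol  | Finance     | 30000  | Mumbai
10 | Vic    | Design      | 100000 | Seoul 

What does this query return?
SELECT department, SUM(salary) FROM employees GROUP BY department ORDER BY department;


Summing salary within each department:
  Design: 40000 + 60000 + 100000 = 200000
  Engineering: 70000 = 70000
  Finance: 80000 + 30000 = 110000
  Legal: 60000 = 60000
  Marketing: 80000 = 80000
  Research: 40000 = 40000
  Sales: 40000 = 40000


7 groups:
Design, 200000
Engineering, 70000
Finance, 110000
Legal, 60000
Marketing, 80000
Research, 40000
Sales, 40000


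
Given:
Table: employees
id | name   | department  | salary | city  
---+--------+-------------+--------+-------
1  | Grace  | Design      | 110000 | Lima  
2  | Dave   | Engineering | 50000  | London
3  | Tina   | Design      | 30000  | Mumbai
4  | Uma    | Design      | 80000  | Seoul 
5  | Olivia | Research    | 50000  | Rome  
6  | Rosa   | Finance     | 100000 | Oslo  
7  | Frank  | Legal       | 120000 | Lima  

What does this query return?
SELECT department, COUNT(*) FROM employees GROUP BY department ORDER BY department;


Assigning each row to its department group:
  Grace -> Design
  Dave -> Engineering
  Tina -> Design
  Uma -> Design
  Olivia -> Research
  Rosa -> Finance
  Frank -> Legal


5 groups:
Design, 3
Engineering, 1
Finance, 1
Legal, 1
Research, 1


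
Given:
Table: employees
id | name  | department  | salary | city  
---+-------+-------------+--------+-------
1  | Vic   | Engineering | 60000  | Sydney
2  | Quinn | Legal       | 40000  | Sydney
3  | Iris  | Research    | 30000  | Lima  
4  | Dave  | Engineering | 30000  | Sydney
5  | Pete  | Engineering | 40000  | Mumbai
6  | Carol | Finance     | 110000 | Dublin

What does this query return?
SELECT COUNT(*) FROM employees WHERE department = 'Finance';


Counting rows where department = 'Finance'
  Carol -> MATCH


1


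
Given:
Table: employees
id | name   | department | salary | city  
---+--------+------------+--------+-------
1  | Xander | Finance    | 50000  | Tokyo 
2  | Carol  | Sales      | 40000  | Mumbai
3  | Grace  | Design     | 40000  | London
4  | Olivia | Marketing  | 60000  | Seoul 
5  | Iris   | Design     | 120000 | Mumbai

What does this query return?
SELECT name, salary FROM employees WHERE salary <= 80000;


Filtering: salary <= 80000
Matching: 4 rows

4 rows:
Xander, 50000
Carol, 40000
Grace, 40000
Olivia, 60000


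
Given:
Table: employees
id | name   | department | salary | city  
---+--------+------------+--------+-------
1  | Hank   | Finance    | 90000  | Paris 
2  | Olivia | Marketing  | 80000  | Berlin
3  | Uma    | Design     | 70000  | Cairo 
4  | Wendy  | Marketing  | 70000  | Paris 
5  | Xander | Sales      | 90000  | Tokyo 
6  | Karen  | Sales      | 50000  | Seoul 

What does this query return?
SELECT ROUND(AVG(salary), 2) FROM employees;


SUM(salary) = 450000
COUNT = 6
ROUND(AVG, 2) = ROUND(450000 / 6, 2) = 75000.0

75000.0


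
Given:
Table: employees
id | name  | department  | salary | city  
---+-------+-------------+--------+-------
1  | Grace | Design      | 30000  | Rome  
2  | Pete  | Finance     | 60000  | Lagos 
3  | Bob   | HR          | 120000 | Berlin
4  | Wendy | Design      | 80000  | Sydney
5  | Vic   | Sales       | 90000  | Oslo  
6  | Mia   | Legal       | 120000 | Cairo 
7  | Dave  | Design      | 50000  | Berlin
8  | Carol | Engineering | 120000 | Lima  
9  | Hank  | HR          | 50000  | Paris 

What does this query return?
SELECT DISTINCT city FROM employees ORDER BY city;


All 'city' values (row order): Rome, Lagos, Berlin, Sydney, Oslo, Cairo, Berlin, Lima, Paris
Removing duplicates leaves 8 unique value(s).

8 values:
Berlin
Cairo
Lagos
Lima
Oslo
Paris
Rome
Sydney


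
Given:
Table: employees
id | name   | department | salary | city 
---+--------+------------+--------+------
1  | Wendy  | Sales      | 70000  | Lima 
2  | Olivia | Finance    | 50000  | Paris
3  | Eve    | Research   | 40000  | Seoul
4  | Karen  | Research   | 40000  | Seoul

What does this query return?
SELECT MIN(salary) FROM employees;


Salaries: 70000, 50000, 40000, 40000
MIN = 40000

40000


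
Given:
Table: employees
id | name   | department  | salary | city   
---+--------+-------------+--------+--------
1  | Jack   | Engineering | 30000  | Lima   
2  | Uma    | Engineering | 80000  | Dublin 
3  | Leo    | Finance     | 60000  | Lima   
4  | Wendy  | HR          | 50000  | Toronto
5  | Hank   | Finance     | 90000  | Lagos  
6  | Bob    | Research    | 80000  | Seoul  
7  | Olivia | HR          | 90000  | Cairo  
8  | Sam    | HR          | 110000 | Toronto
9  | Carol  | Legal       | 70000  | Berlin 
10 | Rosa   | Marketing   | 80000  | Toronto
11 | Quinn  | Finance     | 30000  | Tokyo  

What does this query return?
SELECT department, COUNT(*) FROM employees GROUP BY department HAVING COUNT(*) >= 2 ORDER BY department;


Groups with count >= 2:
  Engineering: 2 -> PASS
  Finance: 3 -> PASS
  HR: 3 -> PASS
  Legal: 1 -> filtered out
  Marketing: 1 -> filtered out
  Research: 1 -> filtered out


3 groups:
Engineering, 2
Finance, 3
HR, 3


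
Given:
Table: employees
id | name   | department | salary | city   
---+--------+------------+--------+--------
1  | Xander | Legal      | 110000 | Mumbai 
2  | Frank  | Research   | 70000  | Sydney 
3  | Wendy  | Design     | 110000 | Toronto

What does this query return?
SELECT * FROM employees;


SELECT * returns all 3 rows with all columns

3 rows:
1, Xander, Legal, 110000, Mumbai
2, Frank, Research, 70000, Sydney
3, Wendy, Design, 110000, Toronto


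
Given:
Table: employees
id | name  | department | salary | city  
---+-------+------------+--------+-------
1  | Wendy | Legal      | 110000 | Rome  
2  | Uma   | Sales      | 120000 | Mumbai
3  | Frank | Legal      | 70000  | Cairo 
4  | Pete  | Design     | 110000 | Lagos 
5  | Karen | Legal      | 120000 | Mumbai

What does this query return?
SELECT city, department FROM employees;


Projecting columns: city, department

5 rows:
Rome, Legal
Mumbai, Sales
Cairo, Legal
Lagos, Design
Mumbai, Legal


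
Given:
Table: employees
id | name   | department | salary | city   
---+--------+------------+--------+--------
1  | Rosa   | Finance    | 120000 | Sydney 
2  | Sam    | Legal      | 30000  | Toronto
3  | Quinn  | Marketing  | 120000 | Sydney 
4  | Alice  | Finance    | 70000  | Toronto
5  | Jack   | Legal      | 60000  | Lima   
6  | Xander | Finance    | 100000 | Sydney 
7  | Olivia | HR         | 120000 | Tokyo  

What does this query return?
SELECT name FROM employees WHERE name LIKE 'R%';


LIKE 'R%' matches names starting with 'R'
Matching: 1

1 rows:
Rosa


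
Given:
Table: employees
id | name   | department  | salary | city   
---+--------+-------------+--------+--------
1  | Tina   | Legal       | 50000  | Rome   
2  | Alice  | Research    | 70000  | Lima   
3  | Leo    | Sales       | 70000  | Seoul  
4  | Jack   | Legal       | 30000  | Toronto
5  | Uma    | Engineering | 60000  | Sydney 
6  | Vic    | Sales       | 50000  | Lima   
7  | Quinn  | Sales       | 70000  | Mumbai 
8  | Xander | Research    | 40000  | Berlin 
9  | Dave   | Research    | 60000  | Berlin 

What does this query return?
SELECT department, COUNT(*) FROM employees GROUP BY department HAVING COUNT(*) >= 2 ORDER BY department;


Groups with count >= 2:
  Legal: 2 -> PASS
  Research: 3 -> PASS
  Sales: 3 -> PASS
  Engineering: 1 -> filtered out


3 groups:
Legal, 2
Research, 3
Sales, 3


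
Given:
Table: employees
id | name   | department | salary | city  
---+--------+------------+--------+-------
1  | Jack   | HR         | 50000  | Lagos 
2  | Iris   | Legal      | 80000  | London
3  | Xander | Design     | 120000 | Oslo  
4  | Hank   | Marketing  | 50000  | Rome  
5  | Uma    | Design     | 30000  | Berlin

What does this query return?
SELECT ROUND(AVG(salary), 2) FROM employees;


SUM(salary) = 330000
COUNT = 5
ROUND(AVG, 2) = ROUND(330000 / 5, 2) = 66000.0

66000.0


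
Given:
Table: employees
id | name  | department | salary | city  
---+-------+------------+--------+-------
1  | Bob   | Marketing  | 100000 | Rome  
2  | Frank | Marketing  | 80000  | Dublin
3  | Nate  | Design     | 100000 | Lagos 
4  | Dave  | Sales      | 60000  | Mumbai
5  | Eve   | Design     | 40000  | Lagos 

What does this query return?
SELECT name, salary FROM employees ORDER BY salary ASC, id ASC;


Sorting by salary ASC, then id ASC for ties

5 rows:
Eve, 40000
Dave, 60000
Frank, 80000
Bob, 100000
Nate, 100000


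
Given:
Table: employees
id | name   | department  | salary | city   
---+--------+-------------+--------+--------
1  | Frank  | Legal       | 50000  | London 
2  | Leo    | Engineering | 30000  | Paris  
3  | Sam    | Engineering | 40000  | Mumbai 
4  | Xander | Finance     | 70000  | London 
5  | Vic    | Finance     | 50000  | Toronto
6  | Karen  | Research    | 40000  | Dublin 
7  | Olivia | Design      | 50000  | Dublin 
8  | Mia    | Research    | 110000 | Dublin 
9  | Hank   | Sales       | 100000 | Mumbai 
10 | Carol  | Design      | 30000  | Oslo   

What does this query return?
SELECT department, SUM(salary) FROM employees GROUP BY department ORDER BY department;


Summing salary within each department:
  Design: 50000 + 30000 = 80000
  Engineering: 30000 + 40000 = 70000
  Finance: 70000 + 50000 = 120000
  Legal: 50000 = 50000
  Research: 40000 + 110000 = 150000
  Sales: 100000 = 100000


6 groups:
Design, 80000
Engineering, 70000
Finance, 120000
Legal, 50000
Research, 150000
Sales, 100000


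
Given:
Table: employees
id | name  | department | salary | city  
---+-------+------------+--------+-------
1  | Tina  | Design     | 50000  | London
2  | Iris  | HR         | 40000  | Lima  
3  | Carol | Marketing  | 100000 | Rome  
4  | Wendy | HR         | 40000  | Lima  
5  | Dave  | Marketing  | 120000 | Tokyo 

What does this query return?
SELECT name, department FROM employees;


Projecting columns: name, department

5 rows:
Tina, Design
Iris, HR
Carol, Marketing
Wendy, HR
Dave, Marketing


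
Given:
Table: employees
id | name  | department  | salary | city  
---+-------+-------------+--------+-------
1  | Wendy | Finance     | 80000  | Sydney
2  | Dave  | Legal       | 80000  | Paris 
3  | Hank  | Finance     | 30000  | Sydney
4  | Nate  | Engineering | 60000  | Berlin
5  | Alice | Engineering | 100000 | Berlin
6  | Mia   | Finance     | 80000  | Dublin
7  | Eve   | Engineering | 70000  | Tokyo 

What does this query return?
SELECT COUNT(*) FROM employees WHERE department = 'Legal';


Counting rows where department = 'Legal'
  Dave -> MATCH


1


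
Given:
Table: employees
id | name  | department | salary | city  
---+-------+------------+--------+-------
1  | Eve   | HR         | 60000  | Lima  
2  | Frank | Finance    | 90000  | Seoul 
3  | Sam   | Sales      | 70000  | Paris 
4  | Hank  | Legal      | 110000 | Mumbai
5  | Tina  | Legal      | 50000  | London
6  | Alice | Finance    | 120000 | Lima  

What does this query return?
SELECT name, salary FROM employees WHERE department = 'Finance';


Filtering: department = 'Finance'
Matching rows: 2

2 rows:
Frank, 90000
Alice, 120000


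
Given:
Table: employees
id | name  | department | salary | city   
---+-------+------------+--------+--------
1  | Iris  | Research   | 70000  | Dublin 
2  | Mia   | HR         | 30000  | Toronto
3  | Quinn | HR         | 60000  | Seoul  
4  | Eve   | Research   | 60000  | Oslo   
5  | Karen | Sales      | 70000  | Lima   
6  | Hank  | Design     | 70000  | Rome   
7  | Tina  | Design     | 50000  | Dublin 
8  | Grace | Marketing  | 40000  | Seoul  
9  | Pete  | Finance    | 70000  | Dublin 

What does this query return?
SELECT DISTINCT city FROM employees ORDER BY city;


All 'city' values (row order): Dublin, Toronto, Seoul, Oslo, Lima, Rome, Dublin, Seoul, Dublin
Removing duplicates leaves 6 unique value(s).

6 values:
Dublin
Lima
Oslo
Rome
Seoul
Toronto


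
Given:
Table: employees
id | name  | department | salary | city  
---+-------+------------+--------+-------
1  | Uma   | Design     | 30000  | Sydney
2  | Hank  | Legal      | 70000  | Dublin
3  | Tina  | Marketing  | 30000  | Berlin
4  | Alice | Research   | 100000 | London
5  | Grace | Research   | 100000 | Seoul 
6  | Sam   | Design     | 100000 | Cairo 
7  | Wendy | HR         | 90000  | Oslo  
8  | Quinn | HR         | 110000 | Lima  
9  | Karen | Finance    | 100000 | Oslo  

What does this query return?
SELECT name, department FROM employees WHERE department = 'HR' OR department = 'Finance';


Filtering: department = 'HR' OR 'Finance'
Matching: 3 rows

3 rows:
Wendy, HR
Quinn, HR
Karen, Finance


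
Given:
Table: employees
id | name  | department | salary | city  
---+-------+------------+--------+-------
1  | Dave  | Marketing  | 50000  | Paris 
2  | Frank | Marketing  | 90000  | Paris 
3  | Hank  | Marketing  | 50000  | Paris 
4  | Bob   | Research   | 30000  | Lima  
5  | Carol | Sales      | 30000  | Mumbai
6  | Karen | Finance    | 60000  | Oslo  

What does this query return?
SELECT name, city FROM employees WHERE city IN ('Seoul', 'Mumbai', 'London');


Filtering: city IN ('Seoul', 'Mumbai', 'London')
Matching: 1 rows

1 rows:
Carol, Mumbai


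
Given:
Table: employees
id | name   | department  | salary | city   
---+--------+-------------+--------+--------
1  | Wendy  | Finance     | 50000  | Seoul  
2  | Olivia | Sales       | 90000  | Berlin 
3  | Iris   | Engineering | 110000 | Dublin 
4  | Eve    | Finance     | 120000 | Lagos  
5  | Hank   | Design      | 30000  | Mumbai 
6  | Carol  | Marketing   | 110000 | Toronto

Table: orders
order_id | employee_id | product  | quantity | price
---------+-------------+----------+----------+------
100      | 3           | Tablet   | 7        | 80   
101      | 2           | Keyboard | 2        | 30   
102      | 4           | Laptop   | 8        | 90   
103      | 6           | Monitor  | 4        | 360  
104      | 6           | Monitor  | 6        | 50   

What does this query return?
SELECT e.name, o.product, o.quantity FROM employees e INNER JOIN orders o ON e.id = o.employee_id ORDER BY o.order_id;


Joining employees.id = orders.employee_id:
  employee Iris (id=3) -> order Tablet
  employee Olivia (id=2) -> order Keyboard
  employee Eve (id=4) -> order Laptop
  employee Carol (id=6) -> order Monitor
  employee Carol (id=6) -> order Monitor


5 rows:
Iris, Tablet, 7
Olivia, Keyboard, 2
Eve, Laptop, 8
Carol, Monitor, 4
Carol, Monitor, 6


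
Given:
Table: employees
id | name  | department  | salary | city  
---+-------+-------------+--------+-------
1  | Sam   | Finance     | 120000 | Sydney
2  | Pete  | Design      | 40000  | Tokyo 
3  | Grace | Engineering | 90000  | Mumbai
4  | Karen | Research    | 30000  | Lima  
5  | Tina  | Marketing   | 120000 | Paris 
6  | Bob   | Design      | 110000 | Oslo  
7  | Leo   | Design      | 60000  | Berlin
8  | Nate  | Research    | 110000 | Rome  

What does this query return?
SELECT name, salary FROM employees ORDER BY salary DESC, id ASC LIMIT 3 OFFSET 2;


Sort by salary DESC (id ASC tiebreak), then skip 2 and take 3
Rows 3 through 5

3 rows:
Bob, 110000
Nate, 110000
Grace, 90000


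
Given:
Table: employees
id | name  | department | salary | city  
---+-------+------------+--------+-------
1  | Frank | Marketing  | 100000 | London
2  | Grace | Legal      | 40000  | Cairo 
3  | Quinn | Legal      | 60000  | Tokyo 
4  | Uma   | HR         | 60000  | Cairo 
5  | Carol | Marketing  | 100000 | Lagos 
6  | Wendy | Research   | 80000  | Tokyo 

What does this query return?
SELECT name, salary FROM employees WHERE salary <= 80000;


Filtering: salary <= 80000
Matching: 4 rows

4 rows:
Grace, 40000
Quinn, 60000
Uma, 60000
Wendy, 80000


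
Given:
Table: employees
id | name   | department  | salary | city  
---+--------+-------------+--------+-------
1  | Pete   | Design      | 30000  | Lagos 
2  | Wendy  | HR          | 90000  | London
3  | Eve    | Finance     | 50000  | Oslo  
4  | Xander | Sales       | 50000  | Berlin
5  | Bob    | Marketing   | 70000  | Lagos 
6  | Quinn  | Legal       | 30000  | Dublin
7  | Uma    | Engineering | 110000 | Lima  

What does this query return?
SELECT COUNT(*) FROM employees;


COUNT(*) counts all rows

7


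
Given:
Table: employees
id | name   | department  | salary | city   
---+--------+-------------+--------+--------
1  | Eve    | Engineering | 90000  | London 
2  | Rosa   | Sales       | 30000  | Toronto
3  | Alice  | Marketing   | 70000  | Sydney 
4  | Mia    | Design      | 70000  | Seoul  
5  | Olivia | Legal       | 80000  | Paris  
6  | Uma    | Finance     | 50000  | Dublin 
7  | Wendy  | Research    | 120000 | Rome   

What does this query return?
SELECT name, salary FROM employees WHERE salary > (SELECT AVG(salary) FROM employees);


Subquery: AVG(salary) = 72857.14
Filtering: salary > 72857.14
  Eve (90000) -> MATCH
  Olivia (80000) -> MATCH
  Wendy (120000) -> MATCH


3 rows:
Eve, 90000
Olivia, 80000
Wendy, 120000


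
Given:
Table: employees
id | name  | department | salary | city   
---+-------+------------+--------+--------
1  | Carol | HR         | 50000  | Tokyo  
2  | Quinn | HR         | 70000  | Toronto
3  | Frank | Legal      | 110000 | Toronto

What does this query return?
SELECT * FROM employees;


SELECT * returns all 3 rows with all columns

3 rows:
1, Carol, HR, 50000, Tokyo
2, Quinn, HR, 70000, Toronto
3, Frank, Legal, 110000, Toronto


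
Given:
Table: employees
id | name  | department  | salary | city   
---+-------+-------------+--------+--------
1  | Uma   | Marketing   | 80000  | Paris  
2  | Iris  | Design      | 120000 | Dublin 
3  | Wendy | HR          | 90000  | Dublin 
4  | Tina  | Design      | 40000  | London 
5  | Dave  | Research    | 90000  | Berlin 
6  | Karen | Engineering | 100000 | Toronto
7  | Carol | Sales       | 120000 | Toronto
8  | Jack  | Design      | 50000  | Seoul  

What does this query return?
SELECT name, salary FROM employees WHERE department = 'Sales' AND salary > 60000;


Filtering: department = 'Sales' AND salary > 60000
Matching: 1 rows

1 rows:
Carol, 120000


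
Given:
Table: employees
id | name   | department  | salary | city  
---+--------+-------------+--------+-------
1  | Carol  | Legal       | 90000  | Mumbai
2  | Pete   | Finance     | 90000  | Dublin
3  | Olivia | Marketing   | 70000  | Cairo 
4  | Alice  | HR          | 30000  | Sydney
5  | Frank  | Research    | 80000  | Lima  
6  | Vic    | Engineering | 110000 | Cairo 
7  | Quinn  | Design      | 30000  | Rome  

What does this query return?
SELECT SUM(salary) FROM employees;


SUM(salary) = 90000 + 90000 + 70000 + 30000 + 80000 + 110000 + 30000 = 500000

500000


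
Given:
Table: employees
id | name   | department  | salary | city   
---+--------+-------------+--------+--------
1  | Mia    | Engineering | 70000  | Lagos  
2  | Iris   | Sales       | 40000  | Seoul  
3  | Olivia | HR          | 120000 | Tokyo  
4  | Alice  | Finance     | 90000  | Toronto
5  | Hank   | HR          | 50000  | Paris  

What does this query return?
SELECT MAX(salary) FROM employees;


Salaries: 70000, 40000, 120000, 90000, 50000
MAX = 120000

120000


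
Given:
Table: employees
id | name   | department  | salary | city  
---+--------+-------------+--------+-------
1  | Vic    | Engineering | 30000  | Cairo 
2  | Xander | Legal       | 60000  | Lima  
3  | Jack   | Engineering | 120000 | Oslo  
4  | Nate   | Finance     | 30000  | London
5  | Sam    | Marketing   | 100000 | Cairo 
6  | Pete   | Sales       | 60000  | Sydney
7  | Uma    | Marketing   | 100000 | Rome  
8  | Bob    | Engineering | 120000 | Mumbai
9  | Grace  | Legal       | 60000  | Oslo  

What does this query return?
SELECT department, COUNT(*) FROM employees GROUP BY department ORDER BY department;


Assigning each row to its department group:
  Vic -> Engineering
  Xander -> Legal
  Jack -> Engineering
  Nate -> Finance
  Sam -> Marketing
  Pete -> Sales
  Uma -> Marketing
  Bob -> Engineering
  Grace -> Legal


5 groups:
Engineering, 3
Finance, 1
Legal, 2
Marketing, 2
Sales, 1


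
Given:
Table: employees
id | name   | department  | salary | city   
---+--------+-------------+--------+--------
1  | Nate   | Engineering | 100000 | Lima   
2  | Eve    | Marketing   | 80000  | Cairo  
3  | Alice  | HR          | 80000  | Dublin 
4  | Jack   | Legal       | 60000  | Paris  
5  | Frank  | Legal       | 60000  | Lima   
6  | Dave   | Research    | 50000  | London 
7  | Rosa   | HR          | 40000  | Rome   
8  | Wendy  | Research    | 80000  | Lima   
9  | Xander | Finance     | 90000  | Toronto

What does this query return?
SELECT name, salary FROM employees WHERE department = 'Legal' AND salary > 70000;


Filtering: department = 'Legal' AND salary > 70000
Matching: 0 rows

Empty result set (0 rows)


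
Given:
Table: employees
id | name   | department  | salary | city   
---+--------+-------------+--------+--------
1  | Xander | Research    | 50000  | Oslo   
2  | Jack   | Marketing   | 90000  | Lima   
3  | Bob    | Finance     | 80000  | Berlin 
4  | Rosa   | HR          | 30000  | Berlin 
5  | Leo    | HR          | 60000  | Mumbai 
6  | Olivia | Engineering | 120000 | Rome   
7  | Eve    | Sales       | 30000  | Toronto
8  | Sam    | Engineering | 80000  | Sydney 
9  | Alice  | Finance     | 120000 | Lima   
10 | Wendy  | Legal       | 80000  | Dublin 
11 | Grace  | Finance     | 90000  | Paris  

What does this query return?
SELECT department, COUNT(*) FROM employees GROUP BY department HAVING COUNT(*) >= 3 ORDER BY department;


Groups with count >= 3:
  Finance: 3 -> PASS
  Engineering: 2 -> filtered out
  HR: 2 -> filtered out
  Legal: 1 -> filtered out
  Marketing: 1 -> filtered out
  Research: 1 -> filtered out
  Sales: 1 -> filtered out


1 groups:
Finance, 3


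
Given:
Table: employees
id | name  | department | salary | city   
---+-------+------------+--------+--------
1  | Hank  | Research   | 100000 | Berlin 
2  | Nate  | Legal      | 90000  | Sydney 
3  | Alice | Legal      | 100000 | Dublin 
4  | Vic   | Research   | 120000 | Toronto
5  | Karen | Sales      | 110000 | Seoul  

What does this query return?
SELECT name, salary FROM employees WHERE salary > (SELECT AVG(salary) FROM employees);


Subquery: AVG(salary) = 104000.0
Filtering: salary > 104000.0
  Vic (120000) -> MATCH
  Karen (110000) -> MATCH


2 rows:
Vic, 120000
Karen, 110000


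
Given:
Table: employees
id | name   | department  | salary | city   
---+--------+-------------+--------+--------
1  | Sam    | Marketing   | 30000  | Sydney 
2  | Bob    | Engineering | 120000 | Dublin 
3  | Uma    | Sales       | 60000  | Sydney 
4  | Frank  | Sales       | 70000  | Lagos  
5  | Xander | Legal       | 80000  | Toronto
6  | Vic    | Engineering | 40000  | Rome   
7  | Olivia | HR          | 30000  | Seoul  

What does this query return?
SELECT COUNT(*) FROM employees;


COUNT(*) counts all rows

7


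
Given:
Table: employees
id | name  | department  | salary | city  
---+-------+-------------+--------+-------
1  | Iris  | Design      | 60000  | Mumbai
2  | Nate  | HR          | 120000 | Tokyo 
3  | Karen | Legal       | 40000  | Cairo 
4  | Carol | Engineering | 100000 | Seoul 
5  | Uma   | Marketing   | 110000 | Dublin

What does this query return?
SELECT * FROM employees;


SELECT * returns all 5 rows with all columns

5 rows:
1, Iris, Design, 60000, Mumbai
2, Nate, HR, 120000, Tokyo
3, Karen, Legal, 40000, Cairo
4, Carol, Engineering, 100000, Seoul
5, Uma, Marketing, 110000, Dublin


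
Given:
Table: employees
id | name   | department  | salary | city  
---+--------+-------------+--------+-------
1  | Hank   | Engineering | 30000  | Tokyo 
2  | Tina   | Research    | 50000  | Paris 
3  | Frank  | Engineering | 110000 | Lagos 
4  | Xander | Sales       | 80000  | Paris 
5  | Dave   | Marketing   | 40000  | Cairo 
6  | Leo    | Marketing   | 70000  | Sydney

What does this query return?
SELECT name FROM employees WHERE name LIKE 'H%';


LIKE 'H%' matches names starting with 'H'
Matching: 1

1 rows:
Hank


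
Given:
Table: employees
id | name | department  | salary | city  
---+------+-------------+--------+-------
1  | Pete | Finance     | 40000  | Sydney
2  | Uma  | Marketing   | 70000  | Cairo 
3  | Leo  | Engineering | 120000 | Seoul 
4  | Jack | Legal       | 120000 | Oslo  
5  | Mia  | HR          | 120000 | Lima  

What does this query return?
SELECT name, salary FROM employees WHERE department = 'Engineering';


Filtering: department = 'Engineering'
Matching rows: 1

1 rows:
Leo, 120000


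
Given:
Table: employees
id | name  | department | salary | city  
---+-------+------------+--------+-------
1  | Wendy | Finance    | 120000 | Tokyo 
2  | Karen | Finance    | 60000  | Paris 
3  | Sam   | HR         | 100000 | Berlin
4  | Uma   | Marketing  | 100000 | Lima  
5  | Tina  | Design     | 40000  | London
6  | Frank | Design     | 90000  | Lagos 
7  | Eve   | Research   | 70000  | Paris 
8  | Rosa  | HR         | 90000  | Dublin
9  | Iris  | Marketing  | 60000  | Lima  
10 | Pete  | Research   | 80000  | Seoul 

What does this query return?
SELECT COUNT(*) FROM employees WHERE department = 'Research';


Counting rows where department = 'Research'
  Eve -> MATCH
  Pete -> MATCH


2


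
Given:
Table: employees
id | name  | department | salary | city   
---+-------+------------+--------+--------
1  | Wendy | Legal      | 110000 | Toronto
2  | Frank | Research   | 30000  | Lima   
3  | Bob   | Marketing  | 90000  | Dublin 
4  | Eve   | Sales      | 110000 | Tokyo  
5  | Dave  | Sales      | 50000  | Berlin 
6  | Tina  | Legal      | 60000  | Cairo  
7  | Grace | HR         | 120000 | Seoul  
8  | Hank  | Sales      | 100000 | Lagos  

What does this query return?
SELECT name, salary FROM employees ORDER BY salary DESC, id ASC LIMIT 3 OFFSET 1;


Sort by salary DESC (id ASC tiebreak), then skip 1 and take 3
Rows 2 through 4

3 rows:
Wendy, 110000
Eve, 110000
Hank, 100000


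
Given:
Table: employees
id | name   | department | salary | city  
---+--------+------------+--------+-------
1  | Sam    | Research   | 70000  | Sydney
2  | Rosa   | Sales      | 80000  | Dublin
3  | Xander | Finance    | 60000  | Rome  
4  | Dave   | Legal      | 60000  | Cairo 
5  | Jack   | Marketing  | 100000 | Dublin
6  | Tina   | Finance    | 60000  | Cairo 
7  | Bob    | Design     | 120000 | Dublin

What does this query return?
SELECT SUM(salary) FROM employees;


SUM(salary) = 70000 + 80000 + 60000 + 60000 + 100000 + 60000 + 120000 = 550000

550000


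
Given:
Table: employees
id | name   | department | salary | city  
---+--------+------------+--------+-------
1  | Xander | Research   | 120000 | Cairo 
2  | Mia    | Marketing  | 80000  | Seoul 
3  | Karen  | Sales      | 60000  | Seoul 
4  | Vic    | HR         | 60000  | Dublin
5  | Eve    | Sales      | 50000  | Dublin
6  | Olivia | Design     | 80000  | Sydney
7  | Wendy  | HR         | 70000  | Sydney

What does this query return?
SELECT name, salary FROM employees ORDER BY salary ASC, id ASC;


Sorting by salary ASC, then id ASC for ties

7 rows:
Eve, 50000
Karen, 60000
Vic, 60000
Wendy, 70000
Mia, 80000
Olivia, 80000
Xander, 120000


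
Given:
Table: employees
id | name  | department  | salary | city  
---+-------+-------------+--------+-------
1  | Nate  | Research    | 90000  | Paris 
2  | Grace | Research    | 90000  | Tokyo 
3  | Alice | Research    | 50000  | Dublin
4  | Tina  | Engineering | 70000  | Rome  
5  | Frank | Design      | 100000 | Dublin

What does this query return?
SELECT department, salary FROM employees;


Projecting columns: department, salary

5 rows:
Research, 90000
Research, 90000
Research, 50000
Engineering, 70000
Design, 100000


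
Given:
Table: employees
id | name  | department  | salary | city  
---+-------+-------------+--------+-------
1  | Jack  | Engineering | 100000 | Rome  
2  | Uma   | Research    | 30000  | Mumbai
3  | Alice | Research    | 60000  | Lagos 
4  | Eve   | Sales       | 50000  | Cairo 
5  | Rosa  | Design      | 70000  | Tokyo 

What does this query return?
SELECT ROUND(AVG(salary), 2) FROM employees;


SUM(salary) = 310000
COUNT = 5
ROUND(AVG, 2) = ROUND(310000 / 5, 2) = 62000.0

62000.0


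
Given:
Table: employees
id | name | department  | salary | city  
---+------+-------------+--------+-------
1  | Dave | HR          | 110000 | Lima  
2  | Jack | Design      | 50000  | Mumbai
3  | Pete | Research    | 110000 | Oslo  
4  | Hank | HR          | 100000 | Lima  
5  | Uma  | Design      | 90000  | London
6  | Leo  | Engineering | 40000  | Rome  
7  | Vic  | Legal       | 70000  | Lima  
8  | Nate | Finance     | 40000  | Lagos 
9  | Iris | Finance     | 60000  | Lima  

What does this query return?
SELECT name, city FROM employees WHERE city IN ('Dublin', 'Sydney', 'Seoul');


Filtering: city IN ('Dublin', 'Sydney', 'Seoul')
Matching: 0 rows

Empty result set (0 rows)


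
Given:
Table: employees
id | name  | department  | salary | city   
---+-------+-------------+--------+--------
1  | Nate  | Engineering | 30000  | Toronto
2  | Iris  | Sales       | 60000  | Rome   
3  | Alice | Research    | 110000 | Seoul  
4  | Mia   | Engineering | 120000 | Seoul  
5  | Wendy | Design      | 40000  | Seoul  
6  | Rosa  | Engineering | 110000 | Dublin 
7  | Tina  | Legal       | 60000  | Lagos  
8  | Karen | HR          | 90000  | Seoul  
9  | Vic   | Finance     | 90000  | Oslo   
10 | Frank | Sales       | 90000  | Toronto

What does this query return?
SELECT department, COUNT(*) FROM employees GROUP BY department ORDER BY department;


Assigning each row to its department group:
  Nate -> Engineering
  Iris -> Sales
  Alice -> Research
  Mia -> Engineering
  Wendy -> Design
  Rosa -> Engineering
  Tina -> Legal
  Karen -> HR
  Vic -> Finance
  Frank -> Sales


7 groups:
Design, 1
Engineering, 3
Finance, 1
HR, 1
Legal, 1
Research, 1
Sales, 2


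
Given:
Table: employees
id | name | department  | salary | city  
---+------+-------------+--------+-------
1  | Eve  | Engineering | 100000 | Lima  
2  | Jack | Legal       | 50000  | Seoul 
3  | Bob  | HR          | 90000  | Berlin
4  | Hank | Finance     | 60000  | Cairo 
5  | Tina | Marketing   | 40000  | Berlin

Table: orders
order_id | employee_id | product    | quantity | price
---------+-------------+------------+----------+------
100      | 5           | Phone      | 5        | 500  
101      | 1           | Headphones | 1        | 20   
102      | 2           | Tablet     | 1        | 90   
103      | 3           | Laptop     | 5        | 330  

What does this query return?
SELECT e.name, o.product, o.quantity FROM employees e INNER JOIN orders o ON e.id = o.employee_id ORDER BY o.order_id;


Joining employees.id = orders.employee_id:
  employee Tina (id=5) -> order Phone
  employee Eve (id=1) -> order Headphones
  employee Jack (id=2) -> order Tablet
  employee Bob (id=3) -> order Laptop


4 rows:
Tina, Phone, 5
Eve, Headphones, 1
Jack, Tablet, 1
Bob, Laptop, 5


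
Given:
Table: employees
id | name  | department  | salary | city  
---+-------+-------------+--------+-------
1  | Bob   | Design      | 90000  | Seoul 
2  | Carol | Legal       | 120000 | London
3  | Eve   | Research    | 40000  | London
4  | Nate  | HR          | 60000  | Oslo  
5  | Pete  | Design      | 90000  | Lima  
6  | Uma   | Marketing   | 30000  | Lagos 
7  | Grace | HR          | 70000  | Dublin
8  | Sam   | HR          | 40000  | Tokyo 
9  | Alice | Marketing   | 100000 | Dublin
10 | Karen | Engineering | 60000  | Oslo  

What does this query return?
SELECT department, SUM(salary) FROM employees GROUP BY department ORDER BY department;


Summing salary within each department:
  Design: 90000 + 90000 = 180000
  Engineering: 60000 = 60000
  HR: 60000 + 70000 + 40000 = 170000
  Legal: 120000 = 120000
  Marketing: 30000 + 100000 = 130000
  Research: 40000 = 40000


6 groups:
Design, 180000
Engineering, 60000
HR, 170000
Legal, 120000
Marketing, 130000
Research, 40000


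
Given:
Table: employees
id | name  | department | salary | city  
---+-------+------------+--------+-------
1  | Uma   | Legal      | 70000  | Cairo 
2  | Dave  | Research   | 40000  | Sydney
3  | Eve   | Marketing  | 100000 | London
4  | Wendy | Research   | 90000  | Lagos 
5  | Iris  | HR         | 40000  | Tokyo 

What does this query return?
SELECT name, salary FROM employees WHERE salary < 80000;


Filtering: salary < 80000
Matching: 3 rows

3 rows:
Uma, 70000
Dave, 40000
Iris, 40000


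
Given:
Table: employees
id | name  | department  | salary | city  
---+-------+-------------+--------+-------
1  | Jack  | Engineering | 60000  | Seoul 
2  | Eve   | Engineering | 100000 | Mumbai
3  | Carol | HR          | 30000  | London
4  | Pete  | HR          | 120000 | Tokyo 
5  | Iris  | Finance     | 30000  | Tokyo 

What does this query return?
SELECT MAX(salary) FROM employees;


Salaries: 60000, 100000, 30000, 120000, 30000
MAX = 120000

120000


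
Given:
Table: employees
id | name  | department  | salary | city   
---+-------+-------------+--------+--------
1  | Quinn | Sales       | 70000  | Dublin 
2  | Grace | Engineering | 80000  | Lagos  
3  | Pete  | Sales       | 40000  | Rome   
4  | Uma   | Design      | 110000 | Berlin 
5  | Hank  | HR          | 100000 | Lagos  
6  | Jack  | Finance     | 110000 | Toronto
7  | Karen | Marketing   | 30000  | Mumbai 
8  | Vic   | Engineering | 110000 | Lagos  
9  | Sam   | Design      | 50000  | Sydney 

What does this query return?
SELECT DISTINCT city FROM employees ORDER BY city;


All 'city' values (row order): Dublin, Lagos, Rome, Berlin, Lagos, Toronto, Mumbai, Lagos, Sydney
Removing duplicates leaves 7 unique value(s).

7 values:
Berlin
Dublin
Lagos
Mumbai
Rome
Sydney
Toronto


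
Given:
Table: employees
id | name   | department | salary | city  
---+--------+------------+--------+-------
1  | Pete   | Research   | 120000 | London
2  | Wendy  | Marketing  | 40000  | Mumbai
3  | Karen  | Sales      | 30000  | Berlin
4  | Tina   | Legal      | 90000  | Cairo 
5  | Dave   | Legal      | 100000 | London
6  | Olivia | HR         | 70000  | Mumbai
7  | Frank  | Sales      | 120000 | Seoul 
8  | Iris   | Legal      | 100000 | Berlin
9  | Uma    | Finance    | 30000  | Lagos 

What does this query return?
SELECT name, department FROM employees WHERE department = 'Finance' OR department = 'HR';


Filtering: department = 'Finance' OR 'HR'
Matching: 2 rows

2 rows:
Olivia, HR
Uma, Finance


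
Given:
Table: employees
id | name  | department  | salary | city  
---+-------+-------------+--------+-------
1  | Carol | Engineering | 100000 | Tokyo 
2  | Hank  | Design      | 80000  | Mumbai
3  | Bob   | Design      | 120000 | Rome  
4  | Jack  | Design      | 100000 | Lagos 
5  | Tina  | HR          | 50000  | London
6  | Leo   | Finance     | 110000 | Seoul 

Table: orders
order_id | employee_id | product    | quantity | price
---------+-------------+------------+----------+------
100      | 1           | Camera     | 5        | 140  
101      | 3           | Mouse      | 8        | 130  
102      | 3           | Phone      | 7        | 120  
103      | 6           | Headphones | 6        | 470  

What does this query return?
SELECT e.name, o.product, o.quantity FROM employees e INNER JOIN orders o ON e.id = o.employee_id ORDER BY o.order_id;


Joining employees.id = orders.employee_id:
  employee Carol (id=1) -> order Camera
  employee Bob (id=3) -> order Mouse
  employee Bob (id=3) -> order Phone
  employee Leo (id=6) -> order Headphones


4 rows:
Carol, Camera, 5
Bob, Mouse, 8
Bob, Phone, 7
Leo, Headphones, 6


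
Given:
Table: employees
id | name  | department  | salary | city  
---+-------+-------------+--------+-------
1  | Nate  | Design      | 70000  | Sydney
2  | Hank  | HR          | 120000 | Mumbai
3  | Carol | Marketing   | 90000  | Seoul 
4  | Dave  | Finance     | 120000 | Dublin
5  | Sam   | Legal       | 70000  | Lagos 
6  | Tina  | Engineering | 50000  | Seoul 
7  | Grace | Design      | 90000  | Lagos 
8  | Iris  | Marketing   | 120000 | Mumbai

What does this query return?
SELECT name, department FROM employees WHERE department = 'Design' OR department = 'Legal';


Filtering: department = 'Design' OR 'Legal'
Matching: 3 rows

3 rows:
Nate, Design
Sam, Legal
Grace, Design


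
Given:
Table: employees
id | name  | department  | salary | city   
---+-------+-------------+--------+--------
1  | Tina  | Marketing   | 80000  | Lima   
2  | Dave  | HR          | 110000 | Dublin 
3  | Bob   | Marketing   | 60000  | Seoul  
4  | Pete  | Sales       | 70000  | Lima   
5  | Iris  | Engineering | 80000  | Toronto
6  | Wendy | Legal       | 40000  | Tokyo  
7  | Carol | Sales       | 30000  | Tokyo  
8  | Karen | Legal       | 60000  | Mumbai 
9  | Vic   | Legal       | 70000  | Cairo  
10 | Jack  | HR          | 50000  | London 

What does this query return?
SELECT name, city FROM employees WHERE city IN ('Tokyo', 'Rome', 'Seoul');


Filtering: city IN ('Tokyo', 'Rome', 'Seoul')
Matching: 3 rows

3 rows:
Bob, Seoul
Wendy, Tokyo
Carol, Tokyo


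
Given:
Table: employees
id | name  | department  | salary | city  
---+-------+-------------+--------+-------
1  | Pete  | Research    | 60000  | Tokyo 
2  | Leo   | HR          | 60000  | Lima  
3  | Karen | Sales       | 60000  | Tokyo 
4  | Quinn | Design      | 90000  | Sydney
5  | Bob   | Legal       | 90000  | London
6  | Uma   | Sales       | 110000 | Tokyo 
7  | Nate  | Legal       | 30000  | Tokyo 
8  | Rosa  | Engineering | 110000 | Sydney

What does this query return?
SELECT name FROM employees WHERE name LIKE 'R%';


LIKE 'R%' matches names starting with 'R'
Matching: 1

1 rows:
Rosa


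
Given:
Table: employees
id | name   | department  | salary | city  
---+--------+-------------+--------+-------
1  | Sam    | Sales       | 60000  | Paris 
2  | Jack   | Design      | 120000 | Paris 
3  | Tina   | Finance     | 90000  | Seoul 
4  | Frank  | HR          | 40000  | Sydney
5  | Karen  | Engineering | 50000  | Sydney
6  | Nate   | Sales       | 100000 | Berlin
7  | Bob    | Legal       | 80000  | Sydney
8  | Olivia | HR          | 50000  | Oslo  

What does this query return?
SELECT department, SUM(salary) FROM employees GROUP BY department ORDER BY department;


Summing salary within each department:
  Design: 120000 = 120000
  Engineering: 50000 = 50000
  Finance: 90000 = 90000
  HR: 40000 + 50000 = 90000
  Legal: 80000 = 80000
  Sales: 60000 + 100000 = 160000


6 groups:
Design, 120000
Engineering, 50000
Finance, 90000
HR, 90000
Legal, 80000
Sales, 160000
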